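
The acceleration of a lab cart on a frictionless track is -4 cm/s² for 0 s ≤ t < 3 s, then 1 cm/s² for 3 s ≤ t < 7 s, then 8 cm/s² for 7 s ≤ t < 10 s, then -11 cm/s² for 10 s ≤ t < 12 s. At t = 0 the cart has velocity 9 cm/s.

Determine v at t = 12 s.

3 cm/s

Δv equals the area under the a-t graph; then v = v₀ + Δv.
0–3 s: -4 × 3 = -12 cm/s
3–7 s: 1 × 4 = 4 cm/s
7–10 s: 8 × 3 = 24 cm/s
10–12 s: -11 × 2 = -22 cm/s
Δv = -6 cm/s, so v(12) = 9 + (-6) = 3 cm/s.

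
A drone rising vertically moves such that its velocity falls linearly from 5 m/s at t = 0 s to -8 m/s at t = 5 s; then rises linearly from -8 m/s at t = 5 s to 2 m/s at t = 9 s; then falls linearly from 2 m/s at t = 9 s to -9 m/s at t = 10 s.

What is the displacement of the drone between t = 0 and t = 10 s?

-23 m

Displacement is the signed area under the v-t curve.
0–5 s: ½(5 + -8)(5) = -7.5 m
5–9 s: ½(-8 + 2)(4) = -12 m
9–10 s: ½(2 + -9)(1) = -3.5 m
Net displacement = -23 m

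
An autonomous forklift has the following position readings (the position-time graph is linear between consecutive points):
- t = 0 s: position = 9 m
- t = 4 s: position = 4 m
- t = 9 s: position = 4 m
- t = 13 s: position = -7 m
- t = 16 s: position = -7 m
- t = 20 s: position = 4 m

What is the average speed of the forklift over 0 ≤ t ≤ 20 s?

1.35 m/s

Average speed = (total path length)/(elapsed time); on a piecewise-linear x-t graph the path length is Σ|Δx|.
0–4 s: |Δx| = |4 − 9| = 5 m
4–9 s: |Δx| = |4 − 4| = 0 m
9–13 s: |Δx| = |-7 − 4| = 11 m
13–16 s: |Δx| = |-7 − -7| = 0 m
16–20 s: |Δx| = |4 − -7| = 11 m
Total path = 27 m; average speed = 27/20 = 1.35 m/s.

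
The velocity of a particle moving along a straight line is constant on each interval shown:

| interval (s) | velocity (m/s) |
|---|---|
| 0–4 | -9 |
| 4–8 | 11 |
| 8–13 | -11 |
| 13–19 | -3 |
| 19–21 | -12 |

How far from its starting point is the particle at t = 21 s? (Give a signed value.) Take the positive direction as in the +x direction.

-89 m

Displacement is the signed area under the v-t curve.
0–4 s: -9 × 4 = -36 m
4–8 s: 11 × 4 = 44 m
8–13 s: -11 × 5 = -55 m
13–19 s: -3 × 6 = -18 m
19–21 s: -12 × 2 = -24 m
Net displacement = -89 m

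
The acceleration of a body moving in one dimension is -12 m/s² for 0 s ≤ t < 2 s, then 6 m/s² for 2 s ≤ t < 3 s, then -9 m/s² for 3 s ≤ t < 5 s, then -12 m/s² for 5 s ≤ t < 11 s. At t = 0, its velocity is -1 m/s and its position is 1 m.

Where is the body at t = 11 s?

-541 m

On each constant-a segment, Δv = aΔt and Δx = v₀Δt + ½aΔt²; chain segment to segment.
0–2 s: v starts -1 m/s; Δx = -1·2 + ½·-12·2² = -26 m; v ends -25 m/s.
2–3 s: v starts -25 m/s; Δx = -25·1 + ½·6·1² = -22 m; v ends -19 m/s.
3–5 s: v starts -19 m/s; Δx = -19·2 + ½·-9·2² = -56 m; v ends -37 m/s.
5–11 s: v starts -37 m/s; Δx = -37·6 + ½·-12·6² = -438 m; v ends -109 m/s.
x(11) = 1 + Σ Δx = -541 m.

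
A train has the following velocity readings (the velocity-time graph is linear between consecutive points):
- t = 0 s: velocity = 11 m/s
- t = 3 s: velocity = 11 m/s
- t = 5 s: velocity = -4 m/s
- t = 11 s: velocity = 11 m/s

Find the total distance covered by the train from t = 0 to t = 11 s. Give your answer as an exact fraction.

Distance (not displacement) is the total path length: add the absolute areas under v-t.
0–3 s: |11| × 3 = 33 m
3–5 s: v = 0 at t = 67/15 s; triangle areas 121/15 + 16/15 = 137/15 m
5–11 s: v = 0 at t = 6.6 s; triangle areas 3.2 + 24.2 = 27.4 m
Total distance = 1043/15 m

1043/15 m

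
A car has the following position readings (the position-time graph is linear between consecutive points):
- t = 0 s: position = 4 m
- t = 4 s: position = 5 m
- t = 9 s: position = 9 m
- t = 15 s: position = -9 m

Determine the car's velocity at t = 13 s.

-3 m/s

Velocity is the slope of the x-t graph on 9–15 s: (-9 − 9)/(15 − 9) = -3 m/s.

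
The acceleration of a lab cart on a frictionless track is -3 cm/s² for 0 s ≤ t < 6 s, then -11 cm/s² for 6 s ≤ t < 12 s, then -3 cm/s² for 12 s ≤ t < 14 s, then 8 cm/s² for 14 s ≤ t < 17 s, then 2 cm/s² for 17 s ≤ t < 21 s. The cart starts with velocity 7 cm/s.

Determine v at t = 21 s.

-51 cm/s

Δv equals the area under the a-t graph; then v = v₀ + Δv.
0–6 s: -3 × 6 = -18 cm/s
6–12 s: -11 × 6 = -66 cm/s
12–14 s: -3 × 2 = -6 cm/s
14–17 s: 8 × 3 = 24 cm/s
17–21 s: 2 × 4 = 8 cm/s
Δv = -58 cm/s, so v(21) = 7 + (-58) = -51 cm/s.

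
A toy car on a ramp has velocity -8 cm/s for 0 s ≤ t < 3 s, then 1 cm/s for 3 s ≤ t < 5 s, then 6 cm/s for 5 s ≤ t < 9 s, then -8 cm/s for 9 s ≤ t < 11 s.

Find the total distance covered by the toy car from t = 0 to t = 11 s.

66 cm

Total distance travelled is ∫|v| dt — sum the magnitudes of each area piece.
0–3 s: |-8| × 3 = 24 cm
3–5 s: |1| × 2 = 2 cm
5–9 s: |6| × 4 = 24 cm
9–11 s: |-8| × 2 = 16 cm
Total distance = 66 cm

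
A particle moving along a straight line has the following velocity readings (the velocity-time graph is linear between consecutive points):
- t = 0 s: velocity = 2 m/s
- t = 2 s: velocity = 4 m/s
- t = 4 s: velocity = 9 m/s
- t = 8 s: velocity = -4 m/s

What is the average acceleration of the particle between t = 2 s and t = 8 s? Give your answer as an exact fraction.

Average acceleration = Δv/Δt = (-4 − 4)/(8 − 2) = -4/3 m/s².

-4/3 m/s²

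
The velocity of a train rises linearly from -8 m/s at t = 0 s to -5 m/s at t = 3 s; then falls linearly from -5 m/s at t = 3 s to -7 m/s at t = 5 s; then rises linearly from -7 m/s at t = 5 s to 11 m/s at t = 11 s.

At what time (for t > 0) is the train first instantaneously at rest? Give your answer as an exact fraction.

v changes sign on 5–11 s (from -7 to 11); the graph is linear there, so v = 0 at t = 5 + (7)·(11 − 5)/(11 − -7) = 22/3 s.

t = 22/3 s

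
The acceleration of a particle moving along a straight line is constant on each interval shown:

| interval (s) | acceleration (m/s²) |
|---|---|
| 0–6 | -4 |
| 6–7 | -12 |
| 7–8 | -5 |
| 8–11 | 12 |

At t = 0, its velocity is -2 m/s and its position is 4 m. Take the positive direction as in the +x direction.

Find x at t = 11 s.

On each constant-a segment, Δv = aΔt and Δx = v₀Δt + ½aΔt²; chain segment to segment.
0–6 s: v starts -2 m/s; Δx = -2·6 + ½·-4·6² = -84 m; v ends -26 m/s.
6–7 s: v starts -26 m/s; Δx = -26·1 + ½·-12·1² = -32 m; v ends -38 m/s.
7–8 s: v starts -38 m/s; Δx = -38·1 + ½·-5·1² = -40.5 m; v ends -43 m/s.
8–11 s: v starts -43 m/s; Δx = -43·3 + ½·12·3² = -75 m; v ends -7 m/s.
x(11) = 4 + Σ Δx = -227.5 m.

-227.5 m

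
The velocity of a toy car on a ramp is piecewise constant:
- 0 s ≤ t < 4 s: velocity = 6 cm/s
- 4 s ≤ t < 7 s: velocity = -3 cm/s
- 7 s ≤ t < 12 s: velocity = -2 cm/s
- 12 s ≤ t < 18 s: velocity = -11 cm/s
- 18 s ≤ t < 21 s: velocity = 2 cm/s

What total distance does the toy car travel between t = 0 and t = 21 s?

Total distance travelled is ∫|v| dt — sum the magnitudes of each area piece.
0–4 s: |6| × 4 = 24 cm
4–7 s: |-3| × 3 = 9 cm
7–12 s: |-2| × 5 = 10 cm
12–18 s: |-11| × 6 = 66 cm
18–21 s: |2| × 3 = 6 cm
Total distance = 115 cm

115 cm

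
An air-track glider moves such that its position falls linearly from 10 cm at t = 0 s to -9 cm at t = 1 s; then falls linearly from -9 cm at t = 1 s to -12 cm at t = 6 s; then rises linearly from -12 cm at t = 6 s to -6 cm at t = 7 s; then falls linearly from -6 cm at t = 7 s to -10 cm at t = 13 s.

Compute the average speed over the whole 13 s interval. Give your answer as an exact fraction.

32/13 cm/s

Average speed = (total path length)/(elapsed time); on a piecewise-linear x-t graph the path length is Σ|Δx|.
0–1 s: |Δx| = |-9 − 10| = 19 cm
1–6 s: |Δx| = |-12 − -9| = 3 cm
6–7 s: |Δx| = |-6 − -12| = 6 cm
7–13 s: |Δx| = |-10 − -6| = 4 cm
Total path = 32 cm; average speed = 32/13 = 32/13 cm/s.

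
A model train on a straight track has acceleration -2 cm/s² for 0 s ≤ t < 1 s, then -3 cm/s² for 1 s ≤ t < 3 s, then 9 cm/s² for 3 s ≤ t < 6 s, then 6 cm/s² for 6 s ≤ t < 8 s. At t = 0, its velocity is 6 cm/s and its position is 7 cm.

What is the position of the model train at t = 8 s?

110.5 cm

On each constant-a segment, Δv = aΔt and Δx = v₀Δt + ½aΔt²; chain segment to segment.
0–1 s: v starts 6 cm/s; Δx = 6·1 + ½·-2·1² = 5 cm; v ends 4 cm/s.
1–3 s: v starts 4 cm/s; Δx = 4·2 + ½·-3·2² = 2 cm; v ends -2 cm/s.
3–6 s: v starts -2 cm/s; Δx = -2·3 + ½·9·3² = 34.5 cm; v ends 25 cm/s.
6–8 s: v starts 25 cm/s; Δx = 25·2 + ½·6·2² = 62 cm; v ends 37 cm/s.
x(8) = 7 + Σ Δx = 110.5 cm.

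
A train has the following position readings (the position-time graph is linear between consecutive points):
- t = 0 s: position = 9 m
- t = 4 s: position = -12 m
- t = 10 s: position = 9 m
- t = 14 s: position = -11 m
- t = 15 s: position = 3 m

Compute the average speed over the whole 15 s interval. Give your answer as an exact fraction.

76/15 m/s

Average speed = (total path length)/(elapsed time); on a piecewise-linear x-t graph the path length is Σ|Δx|.
0–4 s: |Δx| = |-12 − 9| = 21 m
4–10 s: |Δx| = |9 − -12| = 21 m
10–14 s: |Δx| = |-11 − 9| = 20 m
14–15 s: |Δx| = |3 − -11| = 14 m
Total path = 76 m; average speed = 76/15 = 76/15 m/s.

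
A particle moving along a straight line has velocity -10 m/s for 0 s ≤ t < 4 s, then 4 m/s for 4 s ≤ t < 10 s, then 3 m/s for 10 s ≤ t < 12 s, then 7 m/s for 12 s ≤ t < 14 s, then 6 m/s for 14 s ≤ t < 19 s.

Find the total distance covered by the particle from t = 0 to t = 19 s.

114 m

Total distance travelled is ∫|v| dt — sum the magnitudes of each area piece.
0–4 s: |-10| × 4 = 40 m
4–10 s: |4| × 6 = 24 m
10–12 s: |3| × 2 = 6 m
12–14 s: |7| × 2 = 14 m
14–19 s: |6| × 5 = 30 m
Total distance = 114 m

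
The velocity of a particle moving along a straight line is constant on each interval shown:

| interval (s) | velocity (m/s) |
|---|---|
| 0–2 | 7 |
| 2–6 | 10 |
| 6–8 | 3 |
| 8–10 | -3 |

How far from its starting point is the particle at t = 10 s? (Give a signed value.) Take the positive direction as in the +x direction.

54 m

Net displacement equals the area under the velocity-time graph (areas below the axis count negative).
0–2 s: 7 × 2 = 14 m
2–6 s: 10 × 4 = 40 m
6–8 s: 3 × 2 = 6 m
8–10 s: -3 × 2 = -6 m
Net displacement = 54 m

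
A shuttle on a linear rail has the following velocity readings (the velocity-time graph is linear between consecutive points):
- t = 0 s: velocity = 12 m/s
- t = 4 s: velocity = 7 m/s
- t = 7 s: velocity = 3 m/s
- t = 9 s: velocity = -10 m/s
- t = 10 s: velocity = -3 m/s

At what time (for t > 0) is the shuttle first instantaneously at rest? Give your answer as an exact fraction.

t = 97/13 s

v changes sign on 7–9 s (from 3 to -10); the graph is linear there, so v = 0 at t = 7 + (-3)·(9 − 7)/(-10 − 3) = 97/13 s.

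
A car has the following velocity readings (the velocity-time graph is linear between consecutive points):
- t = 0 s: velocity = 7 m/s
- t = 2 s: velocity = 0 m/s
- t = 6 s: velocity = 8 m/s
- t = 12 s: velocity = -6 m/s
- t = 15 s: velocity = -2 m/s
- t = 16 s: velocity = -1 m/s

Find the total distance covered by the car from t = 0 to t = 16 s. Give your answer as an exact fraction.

811/14 m

Distance (not displacement) is the total path length: add the absolute areas under v-t.
0–2 s: |½(7 + 0)(2)| = 7 m
2–6 s: |½(0 + 8)(4)| = 16 m
6–12 s: v = 0 at t = 66/7 s; triangle areas 96/7 + 54/7 = 150/7 m
12–15 s: |½(-6 + -2)(3)| = 12 m
15–16 s: |½(-2 + -1)(1)| = 1.5 m
Total distance = 811/14 m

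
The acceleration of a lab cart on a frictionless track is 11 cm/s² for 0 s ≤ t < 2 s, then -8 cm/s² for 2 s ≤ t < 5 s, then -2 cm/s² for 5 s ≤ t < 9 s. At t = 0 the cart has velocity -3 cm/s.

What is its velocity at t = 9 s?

-13 cm/s

Δv equals the area under the a-t graph; then v = v₀ + Δv.
0–2 s: 11 × 2 = 22 cm/s
2–5 s: -8 × 3 = -24 cm/s
5–9 s: -2 × 4 = -8 cm/s
Δv = -10 cm/s, so v(9) = -3 + (-10) = -13 cm/s.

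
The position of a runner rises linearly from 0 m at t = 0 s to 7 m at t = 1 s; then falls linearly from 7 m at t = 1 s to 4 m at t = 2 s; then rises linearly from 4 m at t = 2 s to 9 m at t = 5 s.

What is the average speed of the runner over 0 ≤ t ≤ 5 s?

Average speed = (total path length)/(elapsed time); on a piecewise-linear x-t graph the path length is Σ|Δx|.
0–1 s: |Δx| = |7 − 0| = 7 m
1–2 s: |Δx| = |4 − 7| = 3 m
2–5 s: |Δx| = |9 − 4| = 5 m
Total path = 15 m; average speed = 15/5 = 3 m/s.

3 m/s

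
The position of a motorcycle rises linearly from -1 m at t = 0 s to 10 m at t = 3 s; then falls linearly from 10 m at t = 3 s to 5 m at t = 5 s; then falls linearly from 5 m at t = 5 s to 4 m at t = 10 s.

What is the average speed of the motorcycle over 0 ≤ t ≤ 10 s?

1.7 m/s

Average speed = (total path length)/(elapsed time); on a piecewise-linear x-t graph the path length is Σ|Δx|.
0–3 s: |Δx| = |10 − -1| = 11 m
3–5 s: |Δx| = |5 − 10| = 5 m
5–10 s: |Δx| = |4 − 5| = 1 m
Total path = 17 m; average speed = 17/10 = 1.7 m/s.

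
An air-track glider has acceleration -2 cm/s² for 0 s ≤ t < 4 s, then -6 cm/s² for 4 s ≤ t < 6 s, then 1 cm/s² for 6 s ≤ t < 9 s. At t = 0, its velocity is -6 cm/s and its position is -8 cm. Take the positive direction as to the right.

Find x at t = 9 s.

-161.5 cm

On each constant-a segment, Δv = aΔt and Δx = v₀Δt + ½aΔt²; chain segment to segment.
0–4 s: v starts -6 cm/s; Δx = -6·4 + ½·-2·4² = -40 cm; v ends -14 cm/s.
4–6 s: v starts -14 cm/s; Δx = -14·2 + ½·-6·2² = -40 cm; v ends -26 cm/s.
6–9 s: v starts -26 cm/s; Δx = -26·3 + ½·1·3² = -73.5 cm; v ends -23 cm/s.
x(9) = -8 + Σ Δx = -161.5 cm.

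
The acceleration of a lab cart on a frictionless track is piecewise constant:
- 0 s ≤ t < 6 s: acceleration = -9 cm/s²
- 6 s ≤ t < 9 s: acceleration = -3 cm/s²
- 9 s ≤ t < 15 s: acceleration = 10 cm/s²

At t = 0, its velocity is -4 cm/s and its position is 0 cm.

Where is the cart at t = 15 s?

On each constant-a segment, Δv = aΔt and Δx = v₀Δt + ½aΔt²; chain segment to segment.
0–6 s: v starts -4 cm/s; Δx = -4·6 + ½·-9·6² = -186 cm; v ends -58 cm/s.
6–9 s: v starts -58 cm/s; Δx = -58·3 + ½·-3·3² = -187.5 cm; v ends -67 cm/s.
9–15 s: v starts -67 cm/s; Δx = -67·6 + ½·10·6² = -222 cm; v ends -7 cm/s.
x(15) = 0 + Σ Δx = -595.5 cm.

-595.5 cm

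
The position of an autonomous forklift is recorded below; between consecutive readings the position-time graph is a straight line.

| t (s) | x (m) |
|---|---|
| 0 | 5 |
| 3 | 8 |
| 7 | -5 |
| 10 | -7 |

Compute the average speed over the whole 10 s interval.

Average speed = (total path length)/(elapsed time); on a piecewise-linear x-t graph the path length is Σ|Δx|.
0–3 s: |Δx| = |8 − 5| = 3 m
3–7 s: |Δx| = |-5 − 8| = 13 m
7–10 s: |Δx| = |-7 − -5| = 2 m
Total path = 18 m; average speed = 18/10 = 1.8 m/s.

1.8 m/s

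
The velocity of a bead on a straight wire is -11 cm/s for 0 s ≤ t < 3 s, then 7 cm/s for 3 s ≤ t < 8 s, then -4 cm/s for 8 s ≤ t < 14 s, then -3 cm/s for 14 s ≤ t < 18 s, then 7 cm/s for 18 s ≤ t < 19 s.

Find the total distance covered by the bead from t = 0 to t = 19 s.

Total distance travelled is ∫|v| dt — sum the magnitudes of each area piece.
0–3 s: |-11| × 3 = 33 cm
3–8 s: |7| × 5 = 35 cm
8–14 s: |-4| × 6 = 24 cm
14–18 s: |-3| × 4 = 12 cm
18–19 s: |7| × 1 = 7 cm
Total distance = 111 cm

111 cm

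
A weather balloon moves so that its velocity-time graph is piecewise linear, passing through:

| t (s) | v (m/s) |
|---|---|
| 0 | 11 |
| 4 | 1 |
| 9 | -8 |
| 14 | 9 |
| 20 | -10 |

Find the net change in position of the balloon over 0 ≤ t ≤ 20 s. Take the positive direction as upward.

6 m

Net displacement equals the area under the velocity-time graph (areas below the axis count negative).
0–4 s: ½(11 + 1)(4) = 24 m
4–9 s: ½(1 + -8)(5) = -17.5 m
9–14 s: ½(-8 + 9)(5) = 2.5 m
14–20 s: ½(9 + -10)(6) = -3 m
Net displacement = 6 m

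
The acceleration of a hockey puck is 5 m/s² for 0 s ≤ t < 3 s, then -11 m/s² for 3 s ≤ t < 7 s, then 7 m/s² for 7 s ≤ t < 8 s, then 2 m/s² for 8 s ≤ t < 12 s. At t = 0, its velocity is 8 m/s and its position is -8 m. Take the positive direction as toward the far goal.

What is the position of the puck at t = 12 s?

On each constant-a segment, Δv = aΔt and Δx = v₀Δt + ½aΔt²; chain segment to segment.
0–3 s: v starts 8 m/s; Δx = 8·3 + ½·5·3² = 46.5 m; v ends 23 m/s.
3–7 s: v starts 23 m/s; Δx = 23·4 + ½·-11·4² = 4 m; v ends -21 m/s.
7–8 s: v starts -21 m/s; Δx = -21·1 + ½·7·1² = -17.5 m; v ends -14 m/s.
8–12 s: v starts -14 m/s; Δx = -14·4 + ½·2·4² = -40 m; v ends -6 m/s.
x(12) = -8 + Σ Δx = -15 m.

-15 m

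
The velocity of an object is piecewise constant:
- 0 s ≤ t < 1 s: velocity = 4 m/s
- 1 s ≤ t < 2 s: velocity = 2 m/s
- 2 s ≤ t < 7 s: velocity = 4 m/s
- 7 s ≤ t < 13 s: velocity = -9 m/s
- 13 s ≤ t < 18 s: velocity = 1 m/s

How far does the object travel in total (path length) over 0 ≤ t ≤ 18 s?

Distance (not displacement) is the total path length: add the absolute areas under v-t.
0–1 s: |4| × 1 = 4 m
1–2 s: |2| × 1 = 2 m
2–7 s: |4| × 5 = 20 m
7–13 s: |-9| × 6 = 54 m
13–18 s: |1| × 5 = 5 m
Total distance = 85 m

85 m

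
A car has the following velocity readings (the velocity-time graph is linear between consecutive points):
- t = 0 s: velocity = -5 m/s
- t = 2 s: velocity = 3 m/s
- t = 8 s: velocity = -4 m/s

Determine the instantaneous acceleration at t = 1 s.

4 m/s²

Acceleration is the slope of the v-t graph on 0–2 s: (3 − -5)/(2 − 0) = 4 m/s².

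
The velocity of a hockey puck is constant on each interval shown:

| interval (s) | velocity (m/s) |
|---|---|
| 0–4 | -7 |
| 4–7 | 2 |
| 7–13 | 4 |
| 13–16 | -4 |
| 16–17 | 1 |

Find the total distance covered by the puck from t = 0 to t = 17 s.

71 m

Total distance travelled is ∫|v| dt — sum the magnitudes of each area piece.
0–4 s: |-7| × 4 = 28 m
4–7 s: |2| × 3 = 6 m
7–13 s: |4| × 6 = 24 m
13–16 s: |-4| × 3 = 12 m
16–17 s: |1| × 1 = 1 m
Total distance = 71 m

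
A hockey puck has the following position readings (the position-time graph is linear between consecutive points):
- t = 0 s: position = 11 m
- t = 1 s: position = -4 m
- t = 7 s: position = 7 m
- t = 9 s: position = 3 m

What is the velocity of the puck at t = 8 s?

Velocity is the slope of the x-t graph on 7–9 s: (3 − 7)/(9 − 7) = -2 m/s.

-2 m/s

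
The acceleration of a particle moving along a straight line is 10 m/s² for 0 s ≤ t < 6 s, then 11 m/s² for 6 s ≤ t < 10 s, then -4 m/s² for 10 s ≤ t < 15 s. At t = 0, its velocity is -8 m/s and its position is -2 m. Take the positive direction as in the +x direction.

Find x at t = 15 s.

On each constant-a segment, Δv = aΔt and Δx = v₀Δt + ½aΔt²; chain segment to segment.
0–6 s: v starts -8 m/s; Δx = -8·6 + ½·10·6² = 132 m; v ends 52 m/s.
6–10 s: v starts 52 m/s; Δx = 52·4 + ½·11·4² = 296 m; v ends 96 m/s.
10–15 s: v starts 96 m/s; Δx = 96·5 + ½·-4·5² = 430 m; v ends 76 m/s.
x(15) = -2 + Σ Δx = 856 m.

856 m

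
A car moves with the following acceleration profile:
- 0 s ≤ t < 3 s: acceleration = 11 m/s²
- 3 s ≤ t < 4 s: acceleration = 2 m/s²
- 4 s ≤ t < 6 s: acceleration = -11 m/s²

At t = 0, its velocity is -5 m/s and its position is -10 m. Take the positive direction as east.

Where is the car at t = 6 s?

On each constant-a segment, Δv = aΔt and Δx = v₀Δt + ½aΔt²; chain segment to segment.
0–3 s: v starts -5 m/s; Δx = -5·3 + ½·11·3² = 34.5 m; v ends 28 m/s.
3–4 s: v starts 28 m/s; Δx = 28·1 + ½·2·1² = 29 m; v ends 30 m/s.
4–6 s: v starts 30 m/s; Δx = 30·2 + ½·-11·2² = 38 m; v ends 8 m/s.
x(6) = -10 + Σ Δx = 91.5 m.

91.5 m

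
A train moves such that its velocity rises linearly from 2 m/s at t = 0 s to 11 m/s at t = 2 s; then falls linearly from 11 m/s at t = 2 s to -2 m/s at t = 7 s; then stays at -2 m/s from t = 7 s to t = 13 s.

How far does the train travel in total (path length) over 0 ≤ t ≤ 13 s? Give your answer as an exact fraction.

1275/26 m

Total distance travelled is ∫|v| dt — sum the magnitudes of each area piece.
0–2 s: |½(2 + 11)(2)| = 13 m
2–7 s: v = 0 at t = 81/13 s; triangle areas 605/26 + 10/13 = 625/26 m
7–13 s: |-2| × 6 = 12 m
Total distance = 1275/26 m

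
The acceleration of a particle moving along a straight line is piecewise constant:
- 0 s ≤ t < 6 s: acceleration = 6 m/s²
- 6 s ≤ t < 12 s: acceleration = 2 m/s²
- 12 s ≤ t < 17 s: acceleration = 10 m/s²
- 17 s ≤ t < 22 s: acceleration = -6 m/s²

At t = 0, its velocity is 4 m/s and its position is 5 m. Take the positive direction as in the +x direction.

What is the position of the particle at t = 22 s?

On each constant-a segment, Δv = aΔt and Δx = v₀Δt + ½aΔt²; chain segment to segment.
0–6 s: v starts 4 m/s; Δx = 4·6 + ½·6·6² = 132 m; v ends 40 m/s.
6–12 s: v starts 40 m/s; Δx = 40·6 + ½·2·6² = 276 m; v ends 52 m/s.
12–17 s: v starts 52 m/s; Δx = 52·5 + ½·10·5² = 385 m; v ends 102 m/s.
17–22 s: v starts 102 m/s; Δx = 102·5 + ½·-6·5² = 435 m; v ends 72 m/s.
x(22) = 5 + Σ Δx = 1233 m.

1233 m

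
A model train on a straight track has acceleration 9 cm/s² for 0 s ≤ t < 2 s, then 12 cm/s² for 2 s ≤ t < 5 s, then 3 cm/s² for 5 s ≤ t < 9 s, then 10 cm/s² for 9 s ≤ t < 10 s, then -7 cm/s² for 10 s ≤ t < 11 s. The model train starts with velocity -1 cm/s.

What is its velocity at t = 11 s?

Δv equals the area under the a-t graph; then v = v₀ + Δv.
0–2 s: 9 × 2 = 18 cm/s
2–5 s: 12 × 3 = 36 cm/s
5–9 s: 3 × 4 = 12 cm/s
9–10 s: 10 × 1 = 10 cm/s
10–11 s: -7 × 1 = -7 cm/s
Δv = 69 cm/s, so v(11) = -1 + (69) = 68 cm/s.

68 cm/s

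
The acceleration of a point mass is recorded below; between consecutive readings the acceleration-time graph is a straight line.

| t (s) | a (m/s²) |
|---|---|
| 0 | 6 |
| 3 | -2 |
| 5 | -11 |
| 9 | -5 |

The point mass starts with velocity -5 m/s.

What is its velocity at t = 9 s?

-44 m/s

Δv equals the area under the a-t graph; then v = v₀ + Δv.
0–3 s: ½(6 + -2)(3) = 6 m/s
3–5 s: ½(-2 + -11)(2) = -13 m/s
5–9 s: ½(-11 + -5)(4) = -32 m/s
Δv = -39 m/s, so v(9) = -5 + (-39) = -44 m/s.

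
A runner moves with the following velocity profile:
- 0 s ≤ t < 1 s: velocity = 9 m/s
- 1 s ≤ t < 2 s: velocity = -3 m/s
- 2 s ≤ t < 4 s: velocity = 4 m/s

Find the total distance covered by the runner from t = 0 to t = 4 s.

20 m

Distance (not displacement) is the total path length: add the absolute areas under v-t.
0–1 s: |9| × 1 = 9 m
1–2 s: |-3| × 1 = 3 m
2–4 s: |4| × 2 = 8 m
Total distance = 20 m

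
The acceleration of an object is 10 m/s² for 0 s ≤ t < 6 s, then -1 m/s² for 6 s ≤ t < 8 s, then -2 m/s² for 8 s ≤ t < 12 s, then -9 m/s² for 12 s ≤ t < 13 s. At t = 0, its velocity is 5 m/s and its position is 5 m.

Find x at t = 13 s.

On each constant-a segment, Δv = aΔt and Δx = v₀Δt + ½aΔt²; chain segment to segment.
0–6 s: v starts 5 m/s; Δx = 5·6 + ½·10·6² = 210 m; v ends 65 m/s.
6–8 s: v starts 65 m/s; Δx = 65·2 + ½·-1·2² = 128 m; v ends 63 m/s.
8–12 s: v starts 63 m/s; Δx = 63·4 + ½·-2·4² = 236 m; v ends 55 m/s.
12–13 s: v starts 55 m/s; Δx = 55·1 + ½·-9·1² = 50.5 m; v ends 46 m/s.
x(13) = 5 + Σ Δx = 629.5 m.

629.5 m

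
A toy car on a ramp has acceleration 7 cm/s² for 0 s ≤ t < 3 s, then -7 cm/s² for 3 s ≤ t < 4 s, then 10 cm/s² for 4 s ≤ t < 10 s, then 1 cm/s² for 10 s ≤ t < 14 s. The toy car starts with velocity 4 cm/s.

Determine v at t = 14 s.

Δv equals the area under the a-t graph; then v = v₀ + Δv.
0–3 s: 7 × 3 = 21 cm/s
3–4 s: -7 × 1 = -7 cm/s
4–10 s: 10 × 6 = 60 cm/s
10–14 s: 1 × 4 = 4 cm/s
Δv = 78 cm/s, so v(14) = 4 + (78) = 82 cm/s.

82 cm/s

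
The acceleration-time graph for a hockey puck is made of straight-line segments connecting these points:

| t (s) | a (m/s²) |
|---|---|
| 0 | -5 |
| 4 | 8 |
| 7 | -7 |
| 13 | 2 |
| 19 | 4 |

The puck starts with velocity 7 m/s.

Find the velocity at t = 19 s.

17.5 m/s

Δv equals the area under the a-t graph; then v = v₀ + Δv.
0–4 s: ½(-5 + 8)(4) = 6 m/s
4–7 s: ½(8 + -7)(3) = 1.5 m/s
7–13 s: ½(-7 + 2)(6) = -15 m/s
13–19 s: ½(2 + 4)(6) = 18 m/s
Δv = 10.5 m/s, so v(19) = 7 + (10.5) = 17.5 m/s.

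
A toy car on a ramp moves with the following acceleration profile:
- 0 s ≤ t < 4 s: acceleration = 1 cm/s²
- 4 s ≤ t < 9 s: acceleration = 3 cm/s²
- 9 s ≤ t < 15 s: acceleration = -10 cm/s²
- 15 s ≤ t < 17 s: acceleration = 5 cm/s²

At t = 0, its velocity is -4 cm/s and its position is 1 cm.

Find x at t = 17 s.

-139.5 cm

On each constant-a segment, Δv = aΔt and Δx = v₀Δt + ½aΔt²; chain segment to segment.
0–4 s: v starts -4 cm/s; Δx = -4·4 + ½·1·4² = -8 cm; v ends 0 cm/s.
4–9 s: v starts 0 cm/s; Δx = 0·5 + ½·3·5² = 37.5 cm; v ends 15 cm/s.
9–15 s: v starts 15 cm/s; Δx = 15·6 + ½·-10·6² = -90 cm; v ends -45 cm/s.
15–17 s: v starts -45 cm/s; Δx = -45·2 + ½·5·2² = -80 cm; v ends -35 cm/s.
x(17) = 1 + Σ Δx = -139.5 cm.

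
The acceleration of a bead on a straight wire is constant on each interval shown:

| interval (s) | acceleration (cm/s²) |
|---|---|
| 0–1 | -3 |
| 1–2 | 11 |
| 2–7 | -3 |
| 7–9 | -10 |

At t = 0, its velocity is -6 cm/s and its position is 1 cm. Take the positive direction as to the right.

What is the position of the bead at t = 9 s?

On each constant-a segment, Δv = aΔt and Δx = v₀Δt + ½aΔt²; chain segment to segment.
0–1 s: v starts -6 cm/s; Δx = -6·1 + ½·-3·1² = -7.5 cm; v ends -9 cm/s.
1–2 s: v starts -9 cm/s; Δx = -9·1 + ½·11·1² = -3.5 cm; v ends 2 cm/s.
2–7 s: v starts 2 cm/s; Δx = 2·5 + ½·-3·5² = -27.5 cm; v ends -13 cm/s.
7–9 s: v starts -13 cm/s; Δx = -13·2 + ½·-10·2² = -46 cm; v ends -33 cm/s.
x(9) = 1 + Σ Δx = -83.5 cm.

-83.5 cm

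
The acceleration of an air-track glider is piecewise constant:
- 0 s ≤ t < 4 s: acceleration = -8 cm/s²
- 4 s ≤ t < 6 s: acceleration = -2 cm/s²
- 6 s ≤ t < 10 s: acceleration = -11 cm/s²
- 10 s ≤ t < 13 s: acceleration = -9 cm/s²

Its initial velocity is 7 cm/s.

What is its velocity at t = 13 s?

-100 cm/s

Δv equals the area under the a-t graph; then v = v₀ + Δv.
0–4 s: -8 × 4 = -32 cm/s
4–6 s: -2 × 2 = -4 cm/s
6–10 s: -11 × 4 = -44 cm/s
10–13 s: -9 × 3 = -27 cm/s
Δv = -107 cm/s, so v(13) = 7 + (-107) = -100 cm/s.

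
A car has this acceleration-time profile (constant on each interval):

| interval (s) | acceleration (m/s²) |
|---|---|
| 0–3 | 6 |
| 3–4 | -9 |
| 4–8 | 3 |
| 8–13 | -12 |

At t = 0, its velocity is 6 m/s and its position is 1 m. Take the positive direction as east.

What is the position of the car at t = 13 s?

134.5 m

On each constant-a segment, Δv = aΔt and Δx = v₀Δt + ½aΔt²; chain segment to segment.
0–3 s: v starts 6 m/s; Δx = 6·3 + ½·6·3² = 45 m; v ends 24 m/s.
3–4 s: v starts 24 m/s; Δx = 24·1 + ½·-9·1² = 19.5 m; v ends 15 m/s.
4–8 s: v starts 15 m/s; Δx = 15·4 + ½·3·4² = 84 m; v ends 27 m/s.
8–13 s: v starts 27 m/s; Δx = 27·5 + ½·-12·5² = -15 m; v ends -33 m/s.
x(13) = 1 + Σ Δx = 134.5 m.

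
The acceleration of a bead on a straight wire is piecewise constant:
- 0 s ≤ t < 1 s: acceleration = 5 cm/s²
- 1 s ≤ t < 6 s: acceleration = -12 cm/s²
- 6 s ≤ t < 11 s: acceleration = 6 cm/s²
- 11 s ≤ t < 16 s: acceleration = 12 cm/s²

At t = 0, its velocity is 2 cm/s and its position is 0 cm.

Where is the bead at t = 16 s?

On each constant-a segment, Δv = aΔt and Δx = v₀Δt + ½aΔt²; chain segment to segment.
0–1 s: v starts 2 cm/s; Δx = 2·1 + ½·5·1² = 4.5 cm; v ends 7 cm/s.
1–6 s: v starts 7 cm/s; Δx = 7·5 + ½·-12·5² = -115 cm; v ends -53 cm/s.
6–11 s: v starts -53 cm/s; Δx = -53·5 + ½·6·5² = -190 cm; v ends -23 cm/s.
11–16 s: v starts -23 cm/s; Δx = -23·5 + ½·12·5² = 35 cm; v ends 37 cm/s.
x(16) = 0 + Σ Δx = -265.5 cm.

-265.5 cm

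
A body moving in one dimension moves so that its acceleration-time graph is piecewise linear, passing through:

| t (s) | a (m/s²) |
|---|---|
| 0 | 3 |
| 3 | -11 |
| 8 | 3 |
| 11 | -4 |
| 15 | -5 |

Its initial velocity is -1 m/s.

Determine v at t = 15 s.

-52.5 m/s

Δv equals the area under the a-t graph; then v = v₀ + Δv.
0–3 s: ½(3 + -11)(3) = -12 m/s
3–8 s: ½(-11 + 3)(5) = -20 m/s
8–11 s: ½(3 + -4)(3) = -1.5 m/s
11–15 s: ½(-4 + -5)(4) = -18 m/s
Δv = -51.5 m/s, so v(15) = -1 + (-51.5) = -52.5 m/s.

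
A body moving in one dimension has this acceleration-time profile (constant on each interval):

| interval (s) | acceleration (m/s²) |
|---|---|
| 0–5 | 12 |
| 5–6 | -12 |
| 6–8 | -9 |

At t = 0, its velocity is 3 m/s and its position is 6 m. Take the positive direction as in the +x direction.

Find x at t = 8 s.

On each constant-a segment, Δv = aΔt and Δx = v₀Δt + ½aΔt²; chain segment to segment.
0–5 s: v starts 3 m/s; Δx = 3·5 + ½·12·5² = 165 m; v ends 63 m/s.
5–6 s: v starts 63 m/s; Δx = 63·1 + ½·-12·1² = 57 m; v ends 51 m/s.
6–8 s: v starts 51 m/s; Δx = 51·2 + ½·-9·2² = 84 m; v ends 33 m/s.
x(8) = 6 + Σ Δx = 312 m.

312 m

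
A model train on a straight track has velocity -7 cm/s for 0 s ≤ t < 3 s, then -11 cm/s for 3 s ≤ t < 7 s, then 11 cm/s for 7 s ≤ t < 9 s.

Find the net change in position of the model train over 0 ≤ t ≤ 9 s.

Net displacement equals the area under the velocity-time graph (areas below the axis count negative).
0–3 s: -7 × 3 = -21 cm
3–7 s: -11 × 4 = -44 cm
7–9 s: 11 × 2 = 22 cm
Net displacement = -43 cm

-43 cm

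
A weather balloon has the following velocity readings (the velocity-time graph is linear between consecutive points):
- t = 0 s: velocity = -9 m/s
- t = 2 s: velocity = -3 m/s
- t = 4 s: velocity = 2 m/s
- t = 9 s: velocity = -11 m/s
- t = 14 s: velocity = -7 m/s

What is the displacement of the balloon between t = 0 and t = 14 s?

Displacement is the signed area under the v-t curve.
0–2 s: ½(-9 + -3)(2) = -12 m
2–4 s: ½(-3 + 2)(2) = -1 m
4–9 s: ½(2 + -11)(5) = -22.5 m
9–14 s: ½(-11 + -7)(5) = -45 m
Net displacement = -80.5 m

-80.5 m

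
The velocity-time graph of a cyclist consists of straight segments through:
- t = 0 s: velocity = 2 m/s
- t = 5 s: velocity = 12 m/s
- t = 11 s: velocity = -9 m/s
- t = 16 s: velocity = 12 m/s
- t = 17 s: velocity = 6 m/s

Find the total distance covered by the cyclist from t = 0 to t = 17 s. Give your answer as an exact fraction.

Distance (not displacement) is the total path length: add the absolute areas under v-t.
0–5 s: |½(2 + 12)(5)| = 35 m
5–11 s: v = 0 at t = 59/7 s; triangle areas 144/7 + 81/7 = 225/7 m
11–16 s: v = 0 at t = 92/7 s; triangle areas 135/14 + 120/7 = 375/14 m
16–17 s: |½(12 + 6)(1)| = 9 m
Total distance = 1441/14 m

1441/14 m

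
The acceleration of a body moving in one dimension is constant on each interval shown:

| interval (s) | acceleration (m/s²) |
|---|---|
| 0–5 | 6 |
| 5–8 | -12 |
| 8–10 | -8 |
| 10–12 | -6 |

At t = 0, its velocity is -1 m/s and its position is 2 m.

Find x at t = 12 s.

On each constant-a segment, Δv = aΔt and Δx = v₀Δt + ½aΔt²; chain segment to segment.
0–5 s: v starts -1 m/s; Δx = -1·5 + ½·6·5² = 70 m; v ends 29 m/s.
5–8 s: v starts 29 m/s; Δx = 29·3 + ½·-12·3² = 33 m; v ends -7 m/s.
8–10 s: v starts -7 m/s; Δx = -7·2 + ½·-8·2² = -30 m; v ends -23 m/s.
10–12 s: v starts -23 m/s; Δx = -23·2 + ½·-6·2² = -58 m; v ends -35 m/s.
x(12) = 2 + Σ Δx = 17 m.

17 m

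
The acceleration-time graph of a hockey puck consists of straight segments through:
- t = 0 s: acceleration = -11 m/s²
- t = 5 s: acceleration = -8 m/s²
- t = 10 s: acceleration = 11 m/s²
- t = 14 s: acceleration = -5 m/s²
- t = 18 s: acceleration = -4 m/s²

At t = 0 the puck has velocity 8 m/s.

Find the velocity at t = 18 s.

-38 m/s

Δv equals the area under the a-t graph; then v = v₀ + Δv.
0–5 s: ½(-11 + -8)(5) = -47.5 m/s
5–10 s: ½(-8 + 11)(5) = 7.5 m/s
10–14 s: ½(11 + -5)(4) = 12 m/s
14–18 s: ½(-5 + -4)(4) = -18 m/s
Δv = -46 m/s, so v(18) = 8 + (-46) = -38 m/s.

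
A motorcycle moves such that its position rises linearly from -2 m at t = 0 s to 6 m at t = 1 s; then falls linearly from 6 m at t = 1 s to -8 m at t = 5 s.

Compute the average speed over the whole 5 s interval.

4.4 m/s

Average speed = (total path length)/(elapsed time); on a piecewise-linear x-t graph the path length is Σ|Δx|.
0–1 s: |Δx| = |6 − -2| = 8 m
1–5 s: |Δx| = |-8 − 6| = 14 m
Total path = 22 m; average speed = 22/5 = 4.4 m/s.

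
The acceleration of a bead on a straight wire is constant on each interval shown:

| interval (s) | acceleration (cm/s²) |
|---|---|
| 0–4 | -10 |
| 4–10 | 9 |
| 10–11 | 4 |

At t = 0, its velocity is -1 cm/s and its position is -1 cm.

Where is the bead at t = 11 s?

On each constant-a segment, Δv = aΔt and Δx = v₀Δt + ½aΔt²; chain segment to segment.
0–4 s: v starts -1 cm/s; Δx = -1·4 + ½·-10·4² = -84 cm; v ends -41 cm/s.
4–10 s: v starts -41 cm/s; Δx = -41·6 + ½·9·6² = -84 cm; v ends 13 cm/s.
10–11 s: v starts 13 cm/s; Δx = 13·1 + ½·4·1² = 15 cm; v ends 17 cm/s.
x(11) = -1 + Σ Δx = -154 cm.

-154 cm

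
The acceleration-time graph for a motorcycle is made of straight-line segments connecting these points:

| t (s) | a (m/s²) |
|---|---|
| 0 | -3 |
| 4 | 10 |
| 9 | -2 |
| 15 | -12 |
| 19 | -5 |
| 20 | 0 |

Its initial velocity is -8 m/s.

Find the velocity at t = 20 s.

-52.5 m/s

Δv equals the area under the a-t graph; then v = v₀ + Δv.
0–4 s: ½(-3 + 10)(4) = 14 m/s
4–9 s: ½(10 + -2)(5) = 20 m/s
9–15 s: ½(-2 + -12)(6) = -42 m/s
15–19 s: ½(-12 + -5)(4) = -34 m/s
19–20 s: ½(-5 + 0)(1) = -2.5 m/s
Δv = -44.5 m/s, so v(20) = -8 + (-44.5) = -52.5 m/s.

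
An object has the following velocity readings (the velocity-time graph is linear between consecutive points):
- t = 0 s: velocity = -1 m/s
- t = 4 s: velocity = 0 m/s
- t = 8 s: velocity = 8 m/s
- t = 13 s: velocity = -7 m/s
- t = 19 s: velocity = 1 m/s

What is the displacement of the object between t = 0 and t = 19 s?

Displacement is the signed area under the v-t curve.
0–4 s: ½(-1 + 0)(4) = -2 m
4–8 s: ½(0 + 8)(4) = 16 m
8–13 s: ½(8 + -7)(5) = 2.5 m
13–19 s: ½(-7 + 1)(6) = -18 m
Net displacement = -1.5 m

-1.5 m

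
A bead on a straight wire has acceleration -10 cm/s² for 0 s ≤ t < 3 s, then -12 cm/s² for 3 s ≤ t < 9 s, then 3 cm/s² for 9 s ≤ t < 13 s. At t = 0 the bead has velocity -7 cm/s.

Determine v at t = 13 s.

Δv equals the area under the a-t graph; then v = v₀ + Δv.
0–3 s: -10 × 3 = -30 cm/s
3–9 s: -12 × 6 = -72 cm/s
9–13 s: 3 × 4 = 12 cm/s
Δv = -90 cm/s, so v(13) = -7 + (-90) = -97 cm/s.

-97 cm/s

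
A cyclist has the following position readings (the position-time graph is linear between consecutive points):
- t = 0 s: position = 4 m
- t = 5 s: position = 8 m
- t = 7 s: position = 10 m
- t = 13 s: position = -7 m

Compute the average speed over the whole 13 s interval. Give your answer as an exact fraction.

Average speed = (total path length)/(elapsed time); on a piecewise-linear x-t graph the path length is Σ|Δx|.
0–5 s: |Δx| = |8 − 4| = 4 m
5–7 s: |Δx| = |10 − 8| = 2 m
7–13 s: |Δx| = |-7 − 10| = 17 m
Total path = 23 m; average speed = 23/13 = 23/13 m/s.

23/13 m/s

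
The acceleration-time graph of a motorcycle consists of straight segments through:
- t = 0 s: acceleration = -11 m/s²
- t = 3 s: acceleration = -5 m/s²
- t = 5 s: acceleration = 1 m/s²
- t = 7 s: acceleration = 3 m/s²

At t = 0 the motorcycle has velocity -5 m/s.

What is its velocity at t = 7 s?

Δv equals the area under the a-t graph; then v = v₀ + Δv.
0–3 s: ½(-11 + -5)(3) = -24 m/s
3–5 s: ½(-5 + 1)(2) = -4 m/s
5–7 s: ½(1 + 3)(2) = 4 m/s
Δv = -24 m/s, so v(7) = -5 + (-24) = -29 m/s.

-29 m/s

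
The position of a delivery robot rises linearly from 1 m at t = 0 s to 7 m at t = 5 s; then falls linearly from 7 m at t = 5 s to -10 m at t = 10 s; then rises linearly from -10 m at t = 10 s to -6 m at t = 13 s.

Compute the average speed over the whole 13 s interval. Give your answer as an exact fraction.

27/13 m/s

Average speed = (total path length)/(elapsed time); on a piecewise-linear x-t graph the path length is Σ|Δx|.
0–5 s: |Δx| = |7 − 1| = 6 m
5–10 s: |Δx| = |-10 − 7| = 17 m
10–13 s: |Δx| = |-6 − -10| = 4 m
Total path = 27 m; average speed = 27/13 = 27/13 m/s.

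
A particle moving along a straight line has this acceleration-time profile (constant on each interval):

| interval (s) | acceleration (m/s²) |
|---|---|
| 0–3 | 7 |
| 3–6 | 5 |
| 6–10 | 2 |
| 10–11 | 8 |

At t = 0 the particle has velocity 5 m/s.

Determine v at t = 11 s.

Δv equals the area under the a-t graph; then v = v₀ + Δv.
0–3 s: 7 × 3 = 21 m/s
3–6 s: 5 × 3 = 15 m/s
6–10 s: 2 × 4 = 8 m/s
10–11 s: 8 × 1 = 8 m/s
Δv = 52 m/s, so v(11) = 5 + (52) = 57 m/s.

57 m/s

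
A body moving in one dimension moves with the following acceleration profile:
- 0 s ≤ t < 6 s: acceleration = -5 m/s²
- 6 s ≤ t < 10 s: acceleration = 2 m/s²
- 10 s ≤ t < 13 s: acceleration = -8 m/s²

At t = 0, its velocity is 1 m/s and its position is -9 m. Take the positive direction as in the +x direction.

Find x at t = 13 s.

On each constant-a segment, Δv = aΔt and Δx = v₀Δt + ½aΔt²; chain segment to segment.
0–6 s: v starts 1 m/s; Δx = 1·6 + ½·-5·6² = -84 m; v ends -29 m/s.
6–10 s: v starts -29 m/s; Δx = -29·4 + ½·2·4² = -100 m; v ends -21 m/s.
10–13 s: v starts -21 m/s; Δx = -21·3 + ½·-8·3² = -99 m; v ends -45 m/s.
x(13) = -9 + Σ Δx = -292 m.

-292 m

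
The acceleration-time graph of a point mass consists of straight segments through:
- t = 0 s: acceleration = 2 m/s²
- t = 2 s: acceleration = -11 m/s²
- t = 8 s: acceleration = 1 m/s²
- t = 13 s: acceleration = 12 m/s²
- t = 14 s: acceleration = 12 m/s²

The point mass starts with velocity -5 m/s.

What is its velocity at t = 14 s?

0.5 m/s

Δv equals the area under the a-t graph; then v = v₀ + Δv.
0–2 s: ½(2 + -11)(2) = -9 m/s
2–8 s: ½(-11 + 1)(6) = -30 m/s
8–13 s: ½(1 + 12)(5) = 32.5 m/s
13–14 s: 12 × 1 = 12 m/s
Δv = 5.5 m/s, so v(14) = -5 + (5.5) = 0.5 m/s.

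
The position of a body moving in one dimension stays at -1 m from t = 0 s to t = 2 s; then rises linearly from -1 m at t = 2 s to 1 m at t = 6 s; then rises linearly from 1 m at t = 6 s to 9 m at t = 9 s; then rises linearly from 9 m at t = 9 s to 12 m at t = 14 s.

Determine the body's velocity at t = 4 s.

0.5 m/s

Velocity is the slope of the x-t graph on 2–6 s: (1 − -1)/(6 − 2) = 0.5 m/s.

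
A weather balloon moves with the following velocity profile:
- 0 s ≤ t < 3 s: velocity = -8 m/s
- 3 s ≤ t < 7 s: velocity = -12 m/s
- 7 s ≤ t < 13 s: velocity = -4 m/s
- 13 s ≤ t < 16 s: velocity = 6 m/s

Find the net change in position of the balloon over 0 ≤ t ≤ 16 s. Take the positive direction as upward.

Displacement is the signed area under the v-t curve.
0–3 s: -8 × 3 = -24 m
3–7 s: -12 × 4 = -48 m
7–13 s: -4 × 6 = -24 m
13–16 s: 6 × 3 = 18 m
Net displacement = -78 m

-78 m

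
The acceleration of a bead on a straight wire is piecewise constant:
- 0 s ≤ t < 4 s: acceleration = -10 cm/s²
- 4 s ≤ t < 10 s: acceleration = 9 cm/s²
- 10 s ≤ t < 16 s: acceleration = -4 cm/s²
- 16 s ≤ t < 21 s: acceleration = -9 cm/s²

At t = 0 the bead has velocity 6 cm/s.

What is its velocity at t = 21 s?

Δv equals the area under the a-t graph; then v = v₀ + Δv.
0–4 s: -10 × 4 = -40 cm/s
4–10 s: 9 × 6 = 54 cm/s
10–16 s: -4 × 6 = -24 cm/s
16–21 s: -9 × 5 = -45 cm/s
Δv = -55 cm/s, so v(21) = 6 + (-55) = -49 cm/s.

-49 cm/s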